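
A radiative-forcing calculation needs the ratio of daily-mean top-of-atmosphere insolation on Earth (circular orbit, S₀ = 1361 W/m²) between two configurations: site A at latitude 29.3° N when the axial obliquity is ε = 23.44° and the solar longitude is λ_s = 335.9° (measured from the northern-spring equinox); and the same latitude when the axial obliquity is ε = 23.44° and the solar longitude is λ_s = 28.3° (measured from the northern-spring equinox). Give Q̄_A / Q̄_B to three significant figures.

— Configuration A (φ=+29.3°):
Solar declination: sin δ = sin ε · sin λ_s = sin 23.44° × sin 335.9° = -0.16243, so δ = -9.348°.
cos H₀ = −tan(+29.3°) tan(-9.348°) = 0.0924, H₀ = 1.4783 rad.
Bracket: H₀ sin φ sin δ + cos φ cos δ sin H₀ = 1.4783×0.48938×-0.16243 + 0.87207×0.98672×0.99572 = -0.117510 + 0.856806 = 0.739296.
Q̄ = (S₀/π) × [bracket] = (1361/π) × 0.739296 = 320.28 W/m².
— Configuration B (φ=+29.3°):
Solar declination: sin δ = sin ε · sin λ_s = sin 23.44° × sin 28.3° = 0.18859, so δ = +10.870°.
cos H₀ = −tan(+29.3°) tan(+10.870°) = -0.1078, H₀ = 1.6788 rad.
Bracket: H₀ sin φ sin δ + cos φ cos δ sin H₀ = 1.6788×0.48938×0.18859 + 0.87207×0.98206×0.99418 = 0.154940 + 0.851441 = 1.006381.
Q̄ = (S₀/π) × [bracket] = (1361/π) × 1.006381 = 435.98 W/m².
Ratio Q̄_A / Q̄_B = 320.28 / 435.98 = 0.7346.

Q̄_A / Q̄_B ≈ 0.735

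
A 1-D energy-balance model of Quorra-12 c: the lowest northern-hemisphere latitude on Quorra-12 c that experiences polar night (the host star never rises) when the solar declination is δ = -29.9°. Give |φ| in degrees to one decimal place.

Polar night requires cos H₀ = −tan φ tan δ ≥ 1, i.e. tan φ tan δ ≤ −1.
The boundary is |tan φ| · |tan δ| = 1, so |φ| = 90° − |δ| = 90° − 29.9° = 60.1° in the northern hemisphere.

|φ| = 60.1°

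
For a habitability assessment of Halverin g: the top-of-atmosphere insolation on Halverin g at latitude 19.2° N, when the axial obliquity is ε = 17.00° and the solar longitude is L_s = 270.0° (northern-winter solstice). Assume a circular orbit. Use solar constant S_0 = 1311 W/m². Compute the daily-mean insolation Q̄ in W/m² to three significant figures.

Q̄ ≈ 316 W/m²

Solar declination: sin δ = sin ε · sin L_s = sin 17.00° × sin 270.0° = -0.29237, so δ = -17.000°.
cos h₀ = −tan(+19.2°) tan(-17.000°) = 0.1065, h₀ = 1.4641 rad.
Bracket: h₀ sin ϕ sin δ + cos ϕ cos δ sin h₀ = 1.4641×0.32887×-0.29237 + 0.94438×0.95630×0.99432 = -0.140776 + 0.897981 = 0.757205.
Q̄ = (S_0/π) × [bracket] = (1311/π) × 0.757205 = 316.0 W/m².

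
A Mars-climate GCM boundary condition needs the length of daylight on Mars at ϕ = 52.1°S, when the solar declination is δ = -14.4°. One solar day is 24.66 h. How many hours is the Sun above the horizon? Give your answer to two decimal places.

14.97 h

cos h₀ = −tan ϕ · tan δ = −tan(-52.1°) × tan(-14.400°) = -0.3298, so h₀ = 1.9069 rad = 109.26°.
Daylight = 2h₀/(2π) × 24.66 h = (1.9069/π) × 24.66 = 14.97 h.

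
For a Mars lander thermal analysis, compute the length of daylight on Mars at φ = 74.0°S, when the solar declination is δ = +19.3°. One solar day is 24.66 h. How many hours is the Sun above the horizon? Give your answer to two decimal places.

0.00 h

cos H₀ = −tan φ · tan δ = 1.2213 ≥ 1, so the Sun never rises (polar night) and H₀ = 0.
Daylight = 2H₀/(2π) × 24.66 h = (0.0000/π) × 24.66 = 0.00 h.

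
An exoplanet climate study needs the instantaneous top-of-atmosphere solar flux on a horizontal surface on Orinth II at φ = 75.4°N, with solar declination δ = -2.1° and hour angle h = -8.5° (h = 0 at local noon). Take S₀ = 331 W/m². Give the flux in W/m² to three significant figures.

70.7 W/m²

cos θ_z = sin φ sin δ + cos φ cos δ cos h = -0.035460 + 0.249133 = 0.213673.
Flux = S₀ · cos θ_z = 331 × 0.213673 = 70.73 W/m².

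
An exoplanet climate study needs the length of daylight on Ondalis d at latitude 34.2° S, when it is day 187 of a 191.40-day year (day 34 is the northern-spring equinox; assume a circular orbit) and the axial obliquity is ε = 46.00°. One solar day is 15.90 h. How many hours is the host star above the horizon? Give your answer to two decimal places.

11.46 h

Solar longitude: λ_s = 360° × (187 − 34)/191.40 = 287.774°.
sin δ = sin 46.00° × sin 287.774° = -0.68500, so δ = -43.236°.
cos H₀ = −tan φ · tan δ = −tan(-34.2°) × tan(-43.236°) = -0.6390, so H₀ = 2.2640 rad = 129.72°.
Daylight = 2H₀/(2π) × 15.90 h = (2.2640/π) × 15.90 = 11.46 h.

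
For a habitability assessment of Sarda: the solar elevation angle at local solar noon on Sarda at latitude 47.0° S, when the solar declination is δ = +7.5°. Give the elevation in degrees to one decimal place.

35.5°

At local noon the hour angle is zero, so the zenith angle equals |ϕ − δ| = |-47.0° − (+7.500°)| = 54.500°.
Elevation = 90° − 54.500° = 35.5°.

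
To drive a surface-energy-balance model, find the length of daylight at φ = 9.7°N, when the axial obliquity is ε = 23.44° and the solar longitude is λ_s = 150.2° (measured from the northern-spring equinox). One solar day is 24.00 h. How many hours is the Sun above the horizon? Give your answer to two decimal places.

Solar declination: sin δ = sin ε · sin λ_s = sin 23.44° × sin 150.2° = 0.19769, so δ = +11.402°.
cos H₀ = −tan φ · tan δ = −tan(+9.7°) × tan(+11.402°) = -0.0345, so H₀ = 1.6053 rad = 91.98°.
Daylight = 2H₀/(2π) × 24.00 h = (1.6053/π) × 24.00 = 12.26 h.

12.26 h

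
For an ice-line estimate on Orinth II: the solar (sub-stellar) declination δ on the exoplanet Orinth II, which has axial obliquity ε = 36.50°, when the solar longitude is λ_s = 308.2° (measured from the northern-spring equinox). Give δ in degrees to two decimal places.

δ = -27.87°

sin δ = sin ε · sin λ_s = sin 36.50° × sin 308.2° = -0.467446.
δ = arcsin(-0.467446) = -27.87°.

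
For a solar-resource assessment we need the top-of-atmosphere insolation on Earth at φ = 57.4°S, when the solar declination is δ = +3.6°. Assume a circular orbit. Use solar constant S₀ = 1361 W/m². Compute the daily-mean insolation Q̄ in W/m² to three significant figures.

Q̄ ≈ 198 W/m²

cos H₀ = −tan(-57.4°) tan(+3.600°) = 0.0984, H₀ = 1.4723 rad.
Bracket: H₀ sin φ sin δ + cos φ cos δ sin H₀ = 1.4723×-0.84245×0.06279 + 0.53877×0.99803×0.99515 = -0.077881 + 0.535101 = 0.457220.
Q̄ = (S₀/π) × [bracket] = (1361/π) × 0.457220 = 198.1 W/m².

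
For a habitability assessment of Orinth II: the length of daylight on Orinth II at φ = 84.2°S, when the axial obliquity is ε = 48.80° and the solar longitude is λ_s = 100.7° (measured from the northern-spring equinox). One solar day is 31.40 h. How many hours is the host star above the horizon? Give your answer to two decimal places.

Solar declination: sin δ = sin ε · sin λ_s = sin 48.80° × sin 100.7° = 0.73933, so δ = +47.675°.
cos H₀ = −tan φ · tan δ = 10.8097 ≥ 1, so the host star never rises (polar night) and H₀ = 0.
Daylight = 2H₀/(2π) × 31.40 h = (0.0000/π) × 31.40 = 0.00 h.

0.00 h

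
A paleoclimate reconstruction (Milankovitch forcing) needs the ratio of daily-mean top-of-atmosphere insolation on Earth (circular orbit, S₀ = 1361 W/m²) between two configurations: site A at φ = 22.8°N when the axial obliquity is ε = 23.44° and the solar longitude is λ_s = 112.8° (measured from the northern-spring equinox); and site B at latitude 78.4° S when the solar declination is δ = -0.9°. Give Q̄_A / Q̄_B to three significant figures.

— Configuration A (φ=+22.8°):
Solar declination: sin δ = sin ε · sin λ_s = sin 23.44° × sin 112.8° = 0.36671, so δ = +21.513°.
cos H₀ = −tan(+22.8°) tan(+21.513°) = -0.1657, H₀ = 1.7373 rad.
Bracket: H₀ sin φ sin δ + cos φ cos δ sin H₀ = 1.7373×0.38752×0.36671 + 0.92186×0.93034×0.98618 = 0.246883 + 0.845791 = 1.092674.
Q̄ = (S₀/π) × [bracket] = (1361/π) × 1.092674 = 473.37 W/m².
— Configuration B (φ=-78.4°):
cos H₀ = −tan(-78.4°) tan(-0.900°) = -0.0765, H₀ = 1.6474 rad.
Bracket: H₀ sin φ sin δ + cos φ cos δ sin H₀ = 1.6474×-0.97958×-0.01571 + 0.20108×0.99988×0.99707 = 0.025352 + 0.200467 = 0.225819.
Q̄ = (S₀/π) × [bracket] = (1361/π) × 0.225819 = 97.829 W/m².
Ratio Q̄_A / Q̄_B = 473.37 / 97.829 = 4.839.

Q̄_A / Q̄_B ≈ 4.84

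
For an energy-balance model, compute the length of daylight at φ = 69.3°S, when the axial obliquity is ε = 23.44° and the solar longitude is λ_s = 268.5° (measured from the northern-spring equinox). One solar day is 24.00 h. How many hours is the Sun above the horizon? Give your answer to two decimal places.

Solar declination: sin δ = sin ε · sin λ_s = sin 23.44° × sin 268.5° = -0.39765, so δ = -23.431°.
Sunrise equation: cos H₀ = −tan φ · tan δ = -1.1469 ≤ −1, so the Sun never sets (polar day) and H₀ = π.
Daylight = 2H₀/(2π) × 24.00 h = (3.1416/π) × 24.00 = 24.00 h.

24.00 h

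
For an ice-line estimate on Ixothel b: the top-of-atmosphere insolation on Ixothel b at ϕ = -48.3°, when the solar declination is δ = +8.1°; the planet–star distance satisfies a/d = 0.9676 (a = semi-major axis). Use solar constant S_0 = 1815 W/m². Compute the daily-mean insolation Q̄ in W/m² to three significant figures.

Q̄ ≈ 271 W/m²

cos h₀ = −tan(-48.3°) tan(+8.100°) = 0.1597, h₀ = 1.4104 rad.
Bracket: h₀ sin ϕ sin δ + cos ϕ cos δ sin h₀ = 1.4104×-0.74664×0.14090 + 0.66523×0.99002×0.98716 = -0.148376 + 0.650135 = 0.501759.
Inverse-square distance factor (a/d)² = 0.9676² = 0.936250.
Q̄ = (S_0/π) × 0.936250 × [bracket] = (1815/π) × 0.936250 × 0.501759 = 271.4 W/m².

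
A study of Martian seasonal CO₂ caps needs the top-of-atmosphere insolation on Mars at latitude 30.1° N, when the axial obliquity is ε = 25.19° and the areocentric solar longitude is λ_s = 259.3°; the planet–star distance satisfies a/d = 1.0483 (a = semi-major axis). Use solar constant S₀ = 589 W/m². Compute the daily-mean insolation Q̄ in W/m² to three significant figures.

sin δ = sin 25.19° × sin 259.3° = -0.41822, so δ = -24.722°.
cos H₀ = −tan(+30.1°) tan(-24.722°) = 0.2669, H₀ = 1.3006 rad.
Bracket: H₀ sin φ sin δ + cos φ cos δ sin H₀ = 1.3006×0.50151×-0.41822 + 0.86515×0.90835×0.96373 = -0.272790 + 0.757356 = 0.484566.
Inverse-square distance factor (a/d)² = 1.0483² = 1.098933.
Q̄ = (S₀/π) × 1.098933 × [bracket] = (589/π) × 1.098933 × 0.484566 = 99.84 W/m².

Q̄ ≈ 99.8 W/m²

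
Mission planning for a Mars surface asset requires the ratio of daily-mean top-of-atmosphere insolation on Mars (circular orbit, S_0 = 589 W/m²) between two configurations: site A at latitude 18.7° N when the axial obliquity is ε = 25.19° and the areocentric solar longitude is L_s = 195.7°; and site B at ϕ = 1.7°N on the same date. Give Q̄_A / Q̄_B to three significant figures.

— Configuration A (ϕ=+18.7°):
sin δ = sin 25.19° × sin 195.7° = -0.11517, so δ = -6.614°.
cos h₀ = −tan(+18.7°) tan(-6.614°) = 0.0392, h₀ = 1.5315 rad.
Bracket: h₀ sin ϕ sin δ + cos ϕ cos δ sin h₀ = 1.5315×0.32061×-0.11517 + 0.94721×0.99335×0.99923 = -0.056550 + 0.940187 = 0.883637.
Q̄ = (S_0/π) × [bracket] = (589/π) × 0.883637 = 165.67 W/m².
— Configuration B (ϕ=+1.7°):
cos h₀ = −tan(+1.7°) tan(-6.614°) = 0.0034, h₀ = 1.5674 rad.
Bracket: h₀ sin ϕ sin δ + cos ϕ cos δ sin h₀ = 1.5674×0.02967×-0.11517 + 0.99956×0.99335×0.99999 = -0.005356 + 0.992903 = 0.987547.
Q̄ = (S_0/π) × [bracket] = (589/π) × 0.987547 = 185.15 W/m².
Ratio Q̄_A / Q̄_B = 165.67 / 185.15 = 0.8948.

Q̄_A / Q̄_B ≈ 0.895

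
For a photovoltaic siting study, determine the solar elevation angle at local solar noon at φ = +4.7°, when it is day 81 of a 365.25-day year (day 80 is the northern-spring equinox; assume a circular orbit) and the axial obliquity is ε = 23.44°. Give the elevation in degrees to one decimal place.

Solar longitude: λ_s = 360° × (81 − 80)/365.25 = 0.986°.
sin δ = sin 23.44° × sin 0.986° = 0.00684, so δ = +0.392°.
At local noon the hour angle is zero, so the zenith angle equals |φ − δ| = |+4.7° − (+0.392°)| = 4.308°.
Elevation = 90° − 4.308° = 85.7°.

85.7°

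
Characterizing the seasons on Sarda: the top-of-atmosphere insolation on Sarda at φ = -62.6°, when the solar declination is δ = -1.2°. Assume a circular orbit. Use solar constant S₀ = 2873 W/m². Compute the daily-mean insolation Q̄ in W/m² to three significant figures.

cos H₀ = −tan(-62.6°) tan(-1.200°) = -0.0404, H₀ = 1.6112 rad.
Bracket: H₀ sin φ sin δ + cos φ cos δ sin H₀ = 1.6112×-0.88782×-0.02094 + 0.46020×0.99978×0.99918 = 0.029954 + 0.459721 = 0.489675.
Q̄ = (S₀/π) × [bracket] = (2873/π) × 0.489675 = 447.8 W/m².

Q̄ ≈ 448 W/m²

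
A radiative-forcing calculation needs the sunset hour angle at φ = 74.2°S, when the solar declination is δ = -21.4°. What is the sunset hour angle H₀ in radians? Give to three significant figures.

Sunrise equation: cos H₀ = −tan φ · tan δ = -1.3849 ≤ −1, so the Sun never sets (polar day) and H₀ = π.

H₀ = 3.14 rad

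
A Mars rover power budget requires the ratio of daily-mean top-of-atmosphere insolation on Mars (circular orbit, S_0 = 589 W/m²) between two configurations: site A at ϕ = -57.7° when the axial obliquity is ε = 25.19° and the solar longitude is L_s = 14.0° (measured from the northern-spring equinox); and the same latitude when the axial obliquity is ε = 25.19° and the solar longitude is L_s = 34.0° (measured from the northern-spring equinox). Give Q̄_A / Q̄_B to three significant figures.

Q̄_A / Q̄_B ≈ 1.66

— Configuration A (ϕ=-57.7°):
Solar declination: sin δ = sin ε · sin L_s = sin 25.19° × sin 14.0° = 0.10297, so δ = +5.910°.
cos h₀ = −tan(-57.7°) tan(+5.910°) = 0.1637, h₀ = 1.4063 rad.
Bracket: h₀ sin ϕ sin δ + cos ϕ cos δ sin h₀ = 1.4063×-0.84526×0.10297 + 0.53435×0.99468×0.98650 = -0.122399 + 0.524332 = 0.401933.
Q̄ = (S_0/π) × [bracket] = (589/π) × 0.401933 = 75.356 W/m².
— Configuration B (ϕ=-57.7°):
Solar declination: sin δ = sin ε · sin L_s = sin 25.19° × sin 34.0° = 0.23800, so δ = +13.769°.
cos h₀ = −tan(-57.7°) tan(+13.769°) = 0.3876, h₀ = 1.1727 rad.
Bracket: h₀ sin ϕ sin δ + cos ϕ cos δ sin h₀ = 1.1727×-0.84526×0.23800 + 0.53435×0.97126×0.92182 = -0.235914 + 0.478418 = 0.242504.
Q̄ = (S_0/π) × [bracket] = (589/π) × 0.242504 = 45.466 W/m².
Ratio Q̄_A / Q̄_B = 75.356 / 45.466 = 1.657.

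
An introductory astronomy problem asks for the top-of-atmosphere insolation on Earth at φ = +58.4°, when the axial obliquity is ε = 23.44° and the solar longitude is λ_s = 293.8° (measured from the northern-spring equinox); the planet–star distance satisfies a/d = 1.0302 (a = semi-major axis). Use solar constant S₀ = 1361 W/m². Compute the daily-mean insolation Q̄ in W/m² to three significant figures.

Q̄ ≈ 47.5 W/m²

Solar declination: sin δ = sin ε · sin λ_s = sin 23.44° × sin 293.8° = -0.36396, so δ = -21.344°.
cos H₀ = −tan(+58.4°) tan(-21.344°) = 0.6352, H₀ = 0.8826 rad.
Bracket: H₀ sin φ sin δ + cos φ cos δ sin H₀ = 0.8826×0.85173×-0.36396 + 0.52399×0.93141×0.77237 = -0.273602 + 0.376955 = 0.103353.
Inverse-square distance factor (a/d)² = 1.0302² = 1.061312.
Q̄ = (S₀/π) × 1.061312 × [bracket] = (1361/π) × 1.061312 × 0.103353 = 47.52 W/m².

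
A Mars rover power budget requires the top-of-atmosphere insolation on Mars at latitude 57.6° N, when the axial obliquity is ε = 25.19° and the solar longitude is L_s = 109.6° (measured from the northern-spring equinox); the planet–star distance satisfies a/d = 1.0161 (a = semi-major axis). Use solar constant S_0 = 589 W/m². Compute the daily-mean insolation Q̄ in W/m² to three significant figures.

Solar declination: sin δ = sin ε · sin L_s = sin 25.19° × sin 109.6° = 0.40096, so δ = +23.638°.
cos h₀ = −tan(+57.6°) tan(+23.638°) = -0.6897, h₀ = 2.3318 rad.
Bracket: h₀ sin ϕ sin δ + cos ϕ cos δ sin h₀ = 2.3318×0.84433×0.40096 + 0.53583×0.91610×0.72412 = 0.789414 + 0.355452 = 1.144866.
Inverse-square distance factor (a/d)² = 1.0161² = 1.032459.
Q̄ = (S_0/π) × 1.032459 × [bracket] = (589/π) × 1.032459 × 1.144866 = 221.6 W/m².

Q̄ ≈ 222 W/m²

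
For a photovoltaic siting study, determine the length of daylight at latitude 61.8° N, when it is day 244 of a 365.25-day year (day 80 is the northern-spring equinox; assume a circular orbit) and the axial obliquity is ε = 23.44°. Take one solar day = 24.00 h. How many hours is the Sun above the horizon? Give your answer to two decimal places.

Solar longitude: λ_s = 360° × (244 − 80)/365.25 = 161.643°.
sin δ = sin 23.44° × sin 161.643° = 0.12528, so δ = +7.197°.
cos H₀ = −tan φ · tan δ = −tan(+61.8°) × tan(+7.197°) = -0.2355, so H₀ = 1.8085 rad = 103.62°.
Daylight = 2H₀/(2π) × 24.00 h = (1.8085/π) × 24.00 = 13.82 h.

13.82 h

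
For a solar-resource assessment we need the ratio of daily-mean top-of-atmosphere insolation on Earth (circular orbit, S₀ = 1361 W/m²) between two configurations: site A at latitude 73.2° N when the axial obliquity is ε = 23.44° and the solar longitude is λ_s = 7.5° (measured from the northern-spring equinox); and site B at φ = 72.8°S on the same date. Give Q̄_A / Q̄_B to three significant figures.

— Configuration A (φ=+73.2°):
Solar declination: sin δ = sin ε · sin λ_s = sin 23.44° × sin 7.5° = 0.05192, so δ = +2.976°.
cos H₀ = −tan(+73.2°) tan(+2.976°) = -0.1722, H₀ = 1.7439 rad.
Bracket: H₀ sin φ sin δ + cos φ cos δ sin H₀ = 1.7439×0.95732×0.05192 + 0.28903×0.99865×0.98506 = 0.086679 + 0.284328 = 0.371007.
Q̄ = (S₀/π) × [bracket] = (1361/π) × 0.371007 = 160.73 W/m².
— Configuration B (φ=-72.8°):
cos H₀ = −tan(-72.8°) tan(+2.976°) = 0.1680, H₀ = 1.4020 rad.
Bracket: H₀ sin φ sin δ + cos φ cos δ sin H₀ = 1.4020×-0.95528×0.05192 + 0.29571×0.99865×0.98579 = -0.069537 + 0.291114 = 0.221577.
Q̄ = (S₀/π) × [bracket] = (1361/π) × 0.221577 = 95.992 W/m².
Ratio Q̄_A / Q̄_B = 160.73 / 95.992 = 1.674.

Q̄_A / Q̄_B ≈ 1.67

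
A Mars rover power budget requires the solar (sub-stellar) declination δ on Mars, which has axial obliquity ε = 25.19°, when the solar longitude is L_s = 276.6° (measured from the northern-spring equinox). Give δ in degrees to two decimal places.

δ = -25.01°

sin δ = sin ε · sin L_s = sin 25.19° × sin 276.6° = -0.422801.
δ = arcsin(-0.422801) = -25.01°.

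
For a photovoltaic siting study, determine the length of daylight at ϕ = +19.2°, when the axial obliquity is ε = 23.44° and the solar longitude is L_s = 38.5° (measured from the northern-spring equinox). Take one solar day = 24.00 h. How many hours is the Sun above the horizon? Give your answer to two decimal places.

Solar declination: sin δ = sin ε · sin L_s = sin 23.44° × sin 38.5° = 0.24763, so δ = +14.337°.
cos h₀ = −tan ϕ · tan δ = −tan(+19.2°) × tan(+14.337°) = -0.0890, so h₀ = 1.6599 rad = 95.11°.
Daylight = 2h₀/(2π) × 24.00 h = (1.6599/π) × 24.00 = 12.68 h.

12.68 h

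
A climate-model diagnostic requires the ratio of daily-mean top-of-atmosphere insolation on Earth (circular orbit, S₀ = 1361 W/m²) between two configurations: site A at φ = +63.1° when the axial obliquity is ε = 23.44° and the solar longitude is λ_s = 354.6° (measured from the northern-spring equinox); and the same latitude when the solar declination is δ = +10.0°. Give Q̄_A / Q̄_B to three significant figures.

— Configuration A (φ=+63.1°):
Solar declination: sin δ = sin ε · sin λ_s = sin 23.44° × sin 354.6° = -0.03744, so δ = -2.145°.
cos H₀ = −tan(+63.1°) tan(-2.145°) = 0.0738, H₀ = 1.4969 rad.
Bracket: H₀ sin φ sin δ + cos φ cos δ sin H₀ = 1.4969×0.89180×-0.03744 + 0.45243×0.99930×0.99727 = -0.049980 + 0.450879 = 0.400899.
Q̄ = (S₀/π) × [bracket] = (1361/π) × 0.400899 = 173.68 W/m².
— Configuration B (φ=+63.1°):
cos H₀ = −tan(+63.1°) tan(+10.000°) = -0.3476, H₀ = 1.9258 rad.
Bracket: H₀ sin φ sin δ + cos φ cos δ sin H₀ = 1.9258×0.89180×0.17365 + 0.45243×0.98481×0.93766 = 0.298231 + 0.417782 = 0.716013.
Q̄ = (S₀/π) × [bracket] = (1361/π) × 0.716013 = 310.19 W/m².
Ratio Q̄_A / Q̄_B = 173.68 / 310.19 = 0.5599.

Q̄_A / Q̄_B ≈ 0.560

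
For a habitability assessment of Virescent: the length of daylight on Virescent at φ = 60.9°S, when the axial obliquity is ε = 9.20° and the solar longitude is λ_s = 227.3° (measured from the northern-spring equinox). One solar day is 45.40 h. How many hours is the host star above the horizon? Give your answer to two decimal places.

25.80 h

Solar declination: sin δ = sin ε · sin λ_s = sin 9.20° × sin 227.3° = -0.11750, so δ = -6.748°.
cos H₀ = −tan φ · tan δ = −tan(-60.9°) × tan(-6.748°) = -0.2126, so H₀ = 1.7850 rad = 102.27°.
Daylight = 2H₀/(2π) × 45.40 h = (1.7850/π) × 45.40 = 25.80 h.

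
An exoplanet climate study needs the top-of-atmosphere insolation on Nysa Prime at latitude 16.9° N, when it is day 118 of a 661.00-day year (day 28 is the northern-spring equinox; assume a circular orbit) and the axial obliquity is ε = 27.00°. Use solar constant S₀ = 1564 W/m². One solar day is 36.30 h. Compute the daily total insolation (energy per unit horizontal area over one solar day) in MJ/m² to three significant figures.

69.0 MJ/m²

Solar longitude: λ_s = 360° × (118 − 28)/661.00 = 49.017°.
sin δ = sin 27.00° × sin 49.017° = 0.34272, so δ = +20.043°.
cos H₀ = −tan(+16.9°) tan(+20.043°) = -0.1108, H₀ = 1.6819 rad.
Bracket: H₀ sin φ sin δ + cos φ cos δ sin H₀ = 1.6819×0.29070×0.34272 + 0.95681×0.93944×0.99384 = 0.167566 + 0.893329 = 1.060895.
Q̄ = (S₀/π) × [bracket] = (1564/π) × 1.060895 = 528.15 W/m².
Daily total = Q̄ × 36.30 h × 3600 s/h = 528.15 × 36.30 × 3600 / 10⁶ = 69.02 MJ/m².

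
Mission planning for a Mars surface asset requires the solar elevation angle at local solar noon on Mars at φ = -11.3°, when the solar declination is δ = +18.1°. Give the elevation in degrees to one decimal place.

At local noon the hour angle is zero, so the zenith angle equals |φ − δ| = |-11.3° − (+18.100°)| = 29.400°.
Elevation = 90° − 29.400° = 60.6°.

60.6°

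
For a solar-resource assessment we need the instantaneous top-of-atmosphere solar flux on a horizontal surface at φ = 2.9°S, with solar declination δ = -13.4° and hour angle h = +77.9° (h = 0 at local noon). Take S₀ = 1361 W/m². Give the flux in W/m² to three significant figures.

cos θ_z = sin φ sin δ + cos φ cos δ cos h = 0.011725 + 0.203651 = 0.215376.
Flux = S₀ · cos θ_z = 1361 × 0.215376 = 293.1 W/m².

293 W/m²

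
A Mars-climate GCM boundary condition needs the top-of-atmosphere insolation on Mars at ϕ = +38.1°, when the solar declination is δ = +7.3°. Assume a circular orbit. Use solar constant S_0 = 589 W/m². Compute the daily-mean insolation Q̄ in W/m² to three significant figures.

Q̄ ≈ 170 W/m²

cos h₀ = −tan(+38.1°) tan(+7.300°) = -0.1004, h₀ = 1.6714 rad.
Bracket: h₀ sin ϕ sin δ + cos ϕ cos δ sin h₀ = 1.6714×0.61704×0.12706 + 0.78694×0.99189×0.99494 = 0.131040 + 0.776608 = 0.907648.
Q̄ = (S_0/π) × [bracket] = (589/π) × 0.907648 = 170.2 W/m².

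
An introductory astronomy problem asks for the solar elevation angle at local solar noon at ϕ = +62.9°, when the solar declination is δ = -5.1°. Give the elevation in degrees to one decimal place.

22.0°

At local noon the hour angle is zero, so the zenith angle equals |ϕ − δ| = |+62.9° − (-5.100°)| = 68.000°.
Elevation = 90° − 68.000° = 22.0°.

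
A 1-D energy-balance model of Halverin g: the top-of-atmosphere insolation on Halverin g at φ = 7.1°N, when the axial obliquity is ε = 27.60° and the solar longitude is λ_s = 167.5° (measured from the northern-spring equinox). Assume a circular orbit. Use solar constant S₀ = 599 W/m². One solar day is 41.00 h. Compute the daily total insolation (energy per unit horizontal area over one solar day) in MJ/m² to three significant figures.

Solar declination: sin δ = sin ε · sin λ_s = sin 27.60° × sin 167.5° = 0.10028, so δ = +5.755°.
cos H₀ = −tan(+7.1°) tan(+5.755°) = -0.0126, H₀ = 1.5833 rad.
Bracket: H₀ sin φ sin δ + cos φ cos δ sin H₀ = 1.5833×0.12360×0.10028 + 0.99233×0.99496×0.99992 = 0.019624 + 0.987250 = 1.006874.
Q̄ = (S₀/π) × [bracket] = (599/π) × 1.006874 = 191.98 W/m².
Daily total = Q̄ × 41.00 h × 3600 s/h = 191.98 × 41.00 × 3600 / 10⁶ = 28.34 MJ/m².

28.3 MJ/m²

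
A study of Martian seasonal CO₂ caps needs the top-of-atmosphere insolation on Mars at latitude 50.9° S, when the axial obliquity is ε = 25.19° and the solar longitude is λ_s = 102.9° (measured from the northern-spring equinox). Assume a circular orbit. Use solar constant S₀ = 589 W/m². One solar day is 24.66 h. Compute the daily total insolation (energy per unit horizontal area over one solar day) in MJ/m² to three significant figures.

Solar declination: sin δ = sin ε · sin λ_s = sin 25.19° × sin 102.9° = 0.41488, so δ = +24.512°.
cos H₀ = −tan(-50.9°) tan(+24.512°) = 0.5611, H₀ = 0.9751 rad.
Bracket: H₀ sin φ sin δ + cos φ cos δ sin H₀ = 0.9751×-0.77605×0.41488 + 0.63068×0.90988×0.82777 = -0.313951 + 0.475010 = 0.161059.
Q̄ = (S₀/π) × [bracket] = (589/π) × 0.161059 = 30.196 W/m².
Daily total = Q̄ × 24.66 h × 3600 s/h = 30.196 × 24.66 × 3600 / 10⁶ = 2.681 MJ/m².

2.68 MJ/m²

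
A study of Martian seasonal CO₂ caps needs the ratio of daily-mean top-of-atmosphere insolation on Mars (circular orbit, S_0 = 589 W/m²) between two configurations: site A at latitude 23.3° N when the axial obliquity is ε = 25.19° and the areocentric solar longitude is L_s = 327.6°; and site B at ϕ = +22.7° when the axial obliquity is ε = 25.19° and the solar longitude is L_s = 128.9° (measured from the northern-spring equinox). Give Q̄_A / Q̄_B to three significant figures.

— Configuration A (ϕ=+23.3°):
sin δ = sin 25.19° × sin 327.6° = -0.22806, so δ = -13.183°.
cos h₀ = −tan(+23.3°) tan(-13.183°) = 0.1009, h₀ = 1.4697 rad.
Bracket: h₀ sin ϕ sin δ + cos ϕ cos δ sin h₀ = 1.4697×0.39555×-0.22806 + 0.91845×0.97365×0.99490 = -0.132580 + 0.889688 = 0.757108.
Q̄ = (S_0/π) × [bracket] = (589/π) × 0.757108 = 141.95 W/m².
— Configuration B (ϕ=+22.7°):
Solar declination: sin δ = sin ε · sin L_s = sin 25.19° × sin 128.9° = 0.33124, so δ = +19.344°.
cos h₀ = −tan(+22.7°) tan(+19.344°) = -0.1468, h₀ = 1.7182 rad.
Bracket: h₀ sin ϕ sin δ + cos ϕ cos δ sin h₀ = 1.7182×0.38591×0.33124 + 0.92254×0.94355×0.98916 = 0.219635 + 0.861027 = 1.080662.
Q̄ = (S_0/π) × [bracket] = (589/π) × 1.080662 = 202.61 W/m².
Ratio Q̄_A / Q̄_B = 141.95 / 202.61 = 0.7006.

Q̄_A / Q̄_B ≈ 0.701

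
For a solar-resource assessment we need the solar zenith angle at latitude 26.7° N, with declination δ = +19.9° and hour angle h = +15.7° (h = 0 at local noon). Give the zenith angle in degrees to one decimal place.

θ_z = 15.9°

cos θ_z = sin φ sin δ + cos φ cos δ cos h = 0.152939 + 0.808687 = 0.961626.
θ_z = arccos(0.961626) = 15.9°.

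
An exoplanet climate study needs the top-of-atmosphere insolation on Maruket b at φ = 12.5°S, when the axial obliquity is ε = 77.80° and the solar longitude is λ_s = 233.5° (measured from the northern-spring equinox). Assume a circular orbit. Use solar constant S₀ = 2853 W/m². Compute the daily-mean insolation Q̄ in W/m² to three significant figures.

Solar declination: sin δ = sin ε · sin λ_s = sin 77.80° × sin 233.5° = -0.78570, so δ = -51.786°.
cos H₀ = −tan(-12.5°) tan(-51.786°) = -0.2816, H₀ = 1.8562 rad.
Bracket: H₀ sin φ sin δ + cos φ cos δ sin H₀ = 1.8562×-0.21644×-0.78570 + 0.97630×0.61860×0.95954 = 0.315660 + 0.579504 = 0.895164.
Q̄ = (S₀/π) × [bracket] = (2853/π) × 0.895164 = 812.9 W/m².

Q̄ ≈ 813 W/m²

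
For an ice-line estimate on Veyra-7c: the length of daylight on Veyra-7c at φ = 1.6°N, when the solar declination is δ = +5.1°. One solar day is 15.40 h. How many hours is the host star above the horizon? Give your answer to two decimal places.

7.71 h

cos H₀ = −tan φ · tan δ = −tan(+1.6°) × tan(+5.100°) = -0.0025, so H₀ = 1.5733 rad = 90.14°.
Daylight = 2H₀/(2π) × 15.40 h = (1.5733/π) × 15.40 = 7.71 h.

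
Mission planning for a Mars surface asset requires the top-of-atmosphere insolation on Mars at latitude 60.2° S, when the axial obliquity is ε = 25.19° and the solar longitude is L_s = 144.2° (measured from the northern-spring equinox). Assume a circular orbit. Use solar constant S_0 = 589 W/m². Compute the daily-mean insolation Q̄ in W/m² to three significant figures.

Solar declination: sin δ = sin ε · sin L_s = sin 25.19° × sin 144.2° = 0.24897, so δ = +14.417°.
cos h₀ = −tan(-60.2°) tan(+14.417°) = 0.4489, h₀ = 1.1053 rad.
Bracket: h₀ sin ϕ sin δ + cos ϕ cos δ sin h₀ = 1.1053×-0.86777×0.24897 + 0.49697×0.96851×0.89360 = -0.238799 + 0.430108 = 0.191309.
Q̄ = (S_0/π) × [bracket] = (589/π) × 0.191309 = 35.87 W/m².

Q̄ ≈ 35.9 W/m²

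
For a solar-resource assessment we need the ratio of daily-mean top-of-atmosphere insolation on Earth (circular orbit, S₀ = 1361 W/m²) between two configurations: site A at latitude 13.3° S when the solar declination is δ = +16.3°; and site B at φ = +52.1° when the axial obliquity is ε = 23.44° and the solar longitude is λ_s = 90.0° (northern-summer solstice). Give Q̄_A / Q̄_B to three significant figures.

Q̄_A / Q̄_B ≈ 0.728

— Configuration A (φ=-13.3°):
cos H₀ = −tan(-13.3°) tan(+16.300°) = 0.0691, H₀ = 1.5016 rad.
Bracket: H₀ sin φ sin δ + cos φ cos δ sin H₀ = 1.5016×-0.23005×0.28067 + 0.97318×0.95981×0.99761 = -0.096956 + 0.931835 = 0.834879.
Q̄ = (S₀/π) × [bracket] = (1361/π) × 0.834879 = 361.69 W/m².
— Configuration B (φ=+52.1°):
Solar declination: sin δ = sin ε · sin λ_s = sin 23.44° × sin 90.0° = 0.39779, so δ = +23.440°.
cos H₀ = −tan(+52.1°) tan(+23.440°) = -0.5569, H₀ = 2.1615 rad.
Bracket: H₀ sin φ sin δ + cos φ cos δ sin H₀ = 2.1615×0.78908×0.39779 + 0.61429×0.91748×0.83055 = 0.678469 + 0.468097 = 1.146566.
Q̄ = (S₀/π) × [bracket] = (1361/π) × 1.146566 = 496.72 W/m².
Ratio Q̄_A / Q̄_B = 361.69 / 496.72 = 0.7282.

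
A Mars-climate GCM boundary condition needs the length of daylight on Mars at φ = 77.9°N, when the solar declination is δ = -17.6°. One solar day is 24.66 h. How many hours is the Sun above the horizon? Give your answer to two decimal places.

0.00 h

cos H₀ = −tan φ · tan δ = 1.4797 ≥ 1, so the Sun never rises (polar night) and H₀ = 0.
Daylight = 2H₀/(2π) × 24.66 h = (0.0000/π) × 24.66 = 0.00 h.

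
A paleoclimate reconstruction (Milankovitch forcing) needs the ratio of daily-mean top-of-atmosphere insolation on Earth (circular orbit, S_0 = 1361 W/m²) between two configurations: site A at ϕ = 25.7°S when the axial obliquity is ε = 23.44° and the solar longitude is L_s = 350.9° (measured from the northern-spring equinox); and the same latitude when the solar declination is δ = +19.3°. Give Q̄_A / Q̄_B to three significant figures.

Q̄_A / Q̄_B ≈ 1.48

— Configuration A (ϕ=-25.7°):
Solar declination: sin δ = sin ε · sin L_s = sin 23.44° × sin 350.9° = -0.06291, so δ = -3.607°.
cos h₀ = −tan(-25.7°) tan(-3.607°) = -0.0303, h₀ = 1.6011 rad.
Bracket: h₀ sin ϕ sin δ + cos ϕ cos δ sin h₀ = 1.6011×-0.43366×-0.06291 + 0.90108×0.99802×0.99954 = 0.043680 + 0.898882 = 0.942562.
Q̄ = (S_0/π) × [bracket] = (1361/π) × 0.942562 = 408.34 W/m².
— Configuration B (ϕ=-25.7°):
cos h₀ = −tan(-25.7°) tan(+19.300°) = 0.1685, h₀ = 1.4015 rad.
Bracket: h₀ sin ϕ sin δ + cos ϕ cos δ sin h₀ = 1.4015×-0.43366×0.33051 + 0.90108×0.94380×0.98570 = -0.200876 + 0.838278 = 0.637402.
Q̄ = (S_0/π) × [bracket] = (1361/π) × 0.637402 = 276.14 W/m².
Ratio Q̄_A / Q̄_B = 408.34 / 276.14 = 1.479.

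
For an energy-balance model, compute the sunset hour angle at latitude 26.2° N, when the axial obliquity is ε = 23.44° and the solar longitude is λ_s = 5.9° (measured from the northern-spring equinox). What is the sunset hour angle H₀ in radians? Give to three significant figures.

Solar declination: sin δ = sin ε · sin λ_s = sin 23.44° × sin 5.9° = 0.04089, so δ = +2.343°.
cos H₀ = −tan φ · tan δ = −tan(+26.2°) × tan(+2.343°) = -0.0201, so H₀ = 1.5909 rad = 91.15°.

H₀ = 1.59 rad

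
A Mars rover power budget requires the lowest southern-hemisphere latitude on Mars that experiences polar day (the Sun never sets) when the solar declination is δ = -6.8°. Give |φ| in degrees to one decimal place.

Polar day requires cos H₀ = −tan φ tan δ ≤ −1, i.e. tan φ tan δ ≥ 1.
The boundary is |tan φ| · |tan δ| = 1, so |φ| = 90° − |δ| = 90° − 6.8° = 83.2° in the southern hemisphere.

|φ| = 83.2°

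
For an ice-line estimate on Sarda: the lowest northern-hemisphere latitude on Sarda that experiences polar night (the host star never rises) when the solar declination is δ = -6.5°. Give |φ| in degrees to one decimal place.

|φ| = 83.5°

Polar night requires cos H₀ = −tan φ tan δ ≥ 1, i.e. tan φ tan δ ≤ −1.
The boundary is |tan φ| · |tan δ| = 1, so |φ| = 90° − |δ| = 90° − 6.5° = 83.5° in the northern hemisphere.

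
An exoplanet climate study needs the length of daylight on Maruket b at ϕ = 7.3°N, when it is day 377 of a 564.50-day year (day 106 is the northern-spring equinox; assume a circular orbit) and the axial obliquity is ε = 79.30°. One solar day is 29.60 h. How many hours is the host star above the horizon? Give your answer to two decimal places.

Solar longitude: L_s = 360° × (377 − 106)/564.50 = 172.826°.
sin δ = sin 79.30° × sin 172.826° = 0.12272, so δ = +7.049°.
cos h₀ = −tan ϕ · tan δ = −tan(+7.3°) × tan(+7.049°) = -0.0158, so h₀ = 1.5866 rad = 90.91°.
Daylight = 2h₀/(2π) × 29.60 h = (1.5866/π) × 29.60 = 14.95 h.

14.95 h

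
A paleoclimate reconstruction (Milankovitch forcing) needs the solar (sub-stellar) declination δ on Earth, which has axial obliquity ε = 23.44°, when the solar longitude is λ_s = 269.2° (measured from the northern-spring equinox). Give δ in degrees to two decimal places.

δ = -23.44°

sin δ = sin ε · sin λ_s = sin 23.44° × sin 269.2° = -0.397750.
δ = arcsin(-0.397750) = -23.44°.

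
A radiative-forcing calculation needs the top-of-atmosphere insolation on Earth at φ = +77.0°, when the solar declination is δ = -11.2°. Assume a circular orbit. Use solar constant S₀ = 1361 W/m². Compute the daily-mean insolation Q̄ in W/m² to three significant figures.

Q̄ ≈ 4.88 W/m²

cos H₀ = −tan(+77.0°) tan(-11.200°) = 0.8577, H₀ = 0.5401 rad.
Bracket: H₀ sin φ sin δ + cos φ cos δ sin H₀ = 0.5401×0.97437×-0.19423 + 0.22495×0.98096×0.51423 = -0.102215 + 0.113474 = 0.011259.
Q̄ = (S₀/π) × [bracket] = (1361/π) × 0.011259 = 4.878 W/m².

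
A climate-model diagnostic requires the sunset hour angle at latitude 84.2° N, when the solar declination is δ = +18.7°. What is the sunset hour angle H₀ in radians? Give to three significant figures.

Sunrise equation: cos H₀ = −tan φ · tan δ = -3.3323 ≤ −1, so the Sun never sets (polar day) and H₀ = π.

H₀ = 3.14 rad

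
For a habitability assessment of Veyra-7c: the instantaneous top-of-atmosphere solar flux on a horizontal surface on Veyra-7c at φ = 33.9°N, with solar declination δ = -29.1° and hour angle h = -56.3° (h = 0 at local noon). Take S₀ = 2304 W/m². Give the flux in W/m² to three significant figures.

302 W/m²

cos θ_z = sin φ sin δ + cos φ cos δ cos h = -0.271251 + 0.402396 = 0.131145.
Flux = S₀ · cos θ_z = 2304 × 0.131145 = 302.2 W/m².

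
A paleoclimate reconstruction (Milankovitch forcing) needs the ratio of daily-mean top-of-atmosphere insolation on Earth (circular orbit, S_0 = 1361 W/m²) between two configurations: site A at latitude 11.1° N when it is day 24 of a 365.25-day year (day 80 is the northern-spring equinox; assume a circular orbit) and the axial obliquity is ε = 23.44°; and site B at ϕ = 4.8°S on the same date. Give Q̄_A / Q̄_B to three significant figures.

— Configuration A (ϕ=+11.1°):
Solar longitude: L_s = 360° × (24 − 80)/365.25 = -55.195°, i.e. -55.195° + 360° = 304.805°.
sin δ = sin 23.44° × sin 304.805° = -0.32662, so δ = -19.064°.
cos h₀ = −tan(+11.1°) tan(-19.064°) = 0.0678, h₀ = 1.5029 rad.
Bracket: h₀ sin ϕ sin δ + cos ϕ cos δ sin h₀ = 1.5029×0.19252×-0.32662 + 0.98129×0.94515×0.99770 = -0.094504 + 0.925333 = 0.830829.
Q̄ = (S_0/π) × [bracket] = (1361/π) × 0.830829 = 359.93 W/m².
— Configuration B (ϕ=-4.8°):
cos h₀ = −tan(-4.8°) tan(-19.064°) = -0.0290, h₀ = 1.5998 rad.
Bracket: h₀ sin ϕ sin δ + cos ϕ cos δ sin h₀ = 1.5998×-0.08368×-0.32662 + 0.99649×0.94515×0.99958 = 0.043725 + 0.941437 = 0.985162.
Q̄ = (S_0/π) × [bracket] = (1361/π) × 0.985162 = 426.79 W/m².
Ratio Q̄_A / Q̄_B = 359.93 / 426.79 = 0.8433.

Q̄_A / Q̄_B ≈ 0.843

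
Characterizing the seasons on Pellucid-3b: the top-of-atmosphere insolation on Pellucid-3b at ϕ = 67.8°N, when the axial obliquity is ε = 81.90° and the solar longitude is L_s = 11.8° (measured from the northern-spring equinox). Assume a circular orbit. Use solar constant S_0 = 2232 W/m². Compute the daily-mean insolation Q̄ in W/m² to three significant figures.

Solar declination: sin δ = sin ε · sin L_s = sin 81.90° × sin 11.8° = 0.20246, so δ = +11.681°.
cos h₀ = −tan(+67.8°) tan(+11.681°) = -0.5066, h₀ = 2.1020 rad.
Bracket: h₀ sin ϕ sin δ + cos ϕ cos δ sin h₀ = 2.1020×0.92587×0.20246 + 0.37784×0.97929×0.86218 = 0.394023 + 0.319019 = 0.713042.
Q̄ = (S_0/π) × [bracket] = (2232/π) × 0.713042 = 506.6 W/m².

Q̄ ≈ 507 W/m²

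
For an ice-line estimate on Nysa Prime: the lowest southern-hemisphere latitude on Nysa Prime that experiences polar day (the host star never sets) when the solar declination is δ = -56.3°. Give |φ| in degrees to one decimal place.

|φ| = 33.7°

Polar day requires cos H₀ = −tan φ tan δ ≤ −1, i.e. tan φ tan δ ≥ 1.
The boundary is |tan φ| · |tan δ| = 1, so |φ| = 90° − |δ| = 90° − 56.3° = 33.7° in the southern hemisphere.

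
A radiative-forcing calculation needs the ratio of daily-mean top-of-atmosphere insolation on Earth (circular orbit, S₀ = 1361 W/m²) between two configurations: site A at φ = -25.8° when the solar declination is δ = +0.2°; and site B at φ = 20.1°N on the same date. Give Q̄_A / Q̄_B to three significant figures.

— Configuration A (φ=-25.8°):
cos H₀ = −tan(-25.8°) tan(+0.200°) = 0.0017, H₀ = 1.5691 rad.
Bracket: H₀ sin φ sin δ + cos φ cos δ sin H₀ = 1.5691×-0.43523×0.00349 + 0.90032×0.99999×1.00000 = -0.002383 + 0.900311 = 0.897928.
Q̄ = (S₀/π) × [bracket] = (1361/π) × 0.897928 = 389.00 W/m².
— Configuration B (φ=+20.1°):
cos H₀ = −tan(+20.1°) tan(+0.200°) = -0.0013, H₀ = 1.5721 rad.
Bracket: H₀ sin φ sin δ + cos φ cos δ sin H₀ = 1.5721×0.34366×0.00349 + 0.93909×0.99999×1.00000 = 0.001886 + 0.939081 = 0.940967.
Q̄ = (S₀/π) × [bracket] = (1361/π) × 0.940967 = 407.65 W/m².
Ratio Q̄_A / Q̄_B = 389.00 / 407.65 = 0.9542.

Q̄_A / Q̄_B ≈ 0.954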